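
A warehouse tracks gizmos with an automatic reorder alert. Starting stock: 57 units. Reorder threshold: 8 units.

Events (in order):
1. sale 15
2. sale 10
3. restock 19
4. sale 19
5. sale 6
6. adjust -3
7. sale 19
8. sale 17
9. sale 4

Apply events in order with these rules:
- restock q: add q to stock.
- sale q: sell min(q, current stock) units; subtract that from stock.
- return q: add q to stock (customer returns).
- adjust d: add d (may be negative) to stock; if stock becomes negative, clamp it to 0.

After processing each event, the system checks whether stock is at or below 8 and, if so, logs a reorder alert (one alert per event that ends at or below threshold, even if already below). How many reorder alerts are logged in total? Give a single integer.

Answer: 3

Derivation:
Processing events:
Start: stock = 57
  Event 1 (sale 15): sell min(15,57)=15. stock: 57 - 15 = 42. total_sold = 15
  Event 2 (sale 10): sell min(10,42)=10. stock: 42 - 10 = 32. total_sold = 25
  Event 3 (restock 19): 32 + 19 = 51
  Event 4 (sale 19): sell min(19,51)=19. stock: 51 - 19 = 32. total_sold = 44
  Event 5 (sale 6): sell min(6,32)=6. stock: 32 - 6 = 26. total_sold = 50
  Event 6 (adjust -3): 26 + -3 = 23
  Event 7 (sale 19): sell min(19,23)=19. stock: 23 - 19 = 4. total_sold = 69
  Event 8 (sale 17): sell min(17,4)=4. stock: 4 - 4 = 0. total_sold = 73
  Event 9 (sale 4): sell min(4,0)=0. stock: 0 - 0 = 0. total_sold = 73
Final: stock = 0, total_sold = 73

Checking against threshold 8:
  After event 1: stock=42 > 8
  After event 2: stock=32 > 8
  After event 3: stock=51 > 8
  After event 4: stock=32 > 8
  After event 5: stock=26 > 8
  After event 6: stock=23 > 8
  After event 7: stock=4 <= 8 -> ALERT
  After event 8: stock=0 <= 8 -> ALERT
  After event 9: stock=0 <= 8 -> ALERT
Alert events: [7, 8, 9]. Count = 3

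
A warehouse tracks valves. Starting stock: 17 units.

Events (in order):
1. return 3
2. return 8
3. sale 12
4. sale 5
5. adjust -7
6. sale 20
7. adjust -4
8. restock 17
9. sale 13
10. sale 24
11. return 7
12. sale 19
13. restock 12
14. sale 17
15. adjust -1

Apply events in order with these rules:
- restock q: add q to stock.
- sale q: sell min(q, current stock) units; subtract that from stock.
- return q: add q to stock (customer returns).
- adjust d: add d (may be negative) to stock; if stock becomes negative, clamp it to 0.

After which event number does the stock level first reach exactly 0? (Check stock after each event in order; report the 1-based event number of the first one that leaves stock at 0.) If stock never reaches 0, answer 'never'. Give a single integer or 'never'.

Answer: 6

Derivation:
Processing events:
Start: stock = 17
  Event 1 (return 3): 17 + 3 = 20
  Event 2 (return 8): 20 + 8 = 28
  Event 3 (sale 12): sell min(12,28)=12. stock: 28 - 12 = 16. total_sold = 12
  Event 4 (sale 5): sell min(5,16)=5. stock: 16 - 5 = 11. total_sold = 17
  Event 5 (adjust -7): 11 + -7 = 4
  Event 6 (sale 20): sell min(20,4)=4. stock: 4 - 4 = 0. total_sold = 21
  Event 7 (adjust -4): 0 + -4 = 0 (clamped to 0)
  Event 8 (restock 17): 0 + 17 = 17
  Event 9 (sale 13): sell min(13,17)=13. stock: 17 - 13 = 4. total_sold = 34
  Event 10 (sale 24): sell min(24,4)=4. stock: 4 - 4 = 0. total_sold = 38
  Event 11 (return 7): 0 + 7 = 7
  Event 12 (sale 19): sell min(19,7)=7. stock: 7 - 7 = 0. total_sold = 45
  Event 13 (restock 12): 0 + 12 = 12
  Event 14 (sale 17): sell min(17,12)=12. stock: 12 - 12 = 0. total_sold = 57
  Event 15 (adjust -1): 0 + -1 = 0 (clamped to 0)
Final: stock = 0, total_sold = 57

First zero at event 6.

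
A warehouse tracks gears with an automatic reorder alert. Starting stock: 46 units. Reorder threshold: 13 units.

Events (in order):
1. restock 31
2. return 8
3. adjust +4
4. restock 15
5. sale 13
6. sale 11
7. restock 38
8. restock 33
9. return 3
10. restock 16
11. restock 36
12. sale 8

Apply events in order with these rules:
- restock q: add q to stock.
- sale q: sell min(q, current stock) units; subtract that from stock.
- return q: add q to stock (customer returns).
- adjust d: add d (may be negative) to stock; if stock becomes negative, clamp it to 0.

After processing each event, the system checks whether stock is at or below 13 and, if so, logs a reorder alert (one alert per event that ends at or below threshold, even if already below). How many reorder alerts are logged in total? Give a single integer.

Answer: 0

Derivation:
Processing events:
Start: stock = 46
  Event 1 (restock 31): 46 + 31 = 77
  Event 2 (return 8): 77 + 8 = 85
  Event 3 (adjust +4): 85 + 4 = 89
  Event 4 (restock 15): 89 + 15 = 104
  Event 5 (sale 13): sell min(13,104)=13. stock: 104 - 13 = 91. total_sold = 13
  Event 6 (sale 11): sell min(11,91)=11. stock: 91 - 11 = 80. total_sold = 24
  Event 7 (restock 38): 80 + 38 = 118
  Event 8 (restock 33): 118 + 33 = 151
  Event 9 (return 3): 151 + 3 = 154
  Event 10 (restock 16): 154 + 16 = 170
  Event 11 (restock 36): 170 + 36 = 206
  Event 12 (sale 8): sell min(8,206)=8. stock: 206 - 8 = 198. total_sold = 32
Final: stock = 198, total_sold = 32

Checking against threshold 13:
  After event 1: stock=77 > 13
  After event 2: stock=85 > 13
  After event 3: stock=89 > 13
  After event 4: stock=104 > 13
  After event 5: stock=91 > 13
  After event 6: stock=80 > 13
  After event 7: stock=118 > 13
  After event 8: stock=151 > 13
  After event 9: stock=154 > 13
  After event 10: stock=170 > 13
  After event 11: stock=206 > 13
  After event 12: stock=198 > 13
Alert events: []. Count = 0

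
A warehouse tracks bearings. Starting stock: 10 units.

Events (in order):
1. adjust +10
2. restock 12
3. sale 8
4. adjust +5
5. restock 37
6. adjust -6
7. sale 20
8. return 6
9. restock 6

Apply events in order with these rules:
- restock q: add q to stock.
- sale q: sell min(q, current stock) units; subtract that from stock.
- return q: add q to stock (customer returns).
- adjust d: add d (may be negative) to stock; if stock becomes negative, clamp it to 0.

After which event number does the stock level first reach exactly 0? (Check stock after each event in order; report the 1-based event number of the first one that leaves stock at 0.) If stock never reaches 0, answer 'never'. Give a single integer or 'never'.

Answer: never

Derivation:
Processing events:
Start: stock = 10
  Event 1 (adjust +10): 10 + 10 = 20
  Event 2 (restock 12): 20 + 12 = 32
  Event 3 (sale 8): sell min(8,32)=8. stock: 32 - 8 = 24. total_sold = 8
  Event 4 (adjust +5): 24 + 5 = 29
  Event 5 (restock 37): 29 + 37 = 66
  Event 6 (adjust -6): 66 + -6 = 60
  Event 7 (sale 20): sell min(20,60)=20. stock: 60 - 20 = 40. total_sold = 28
  Event 8 (return 6): 40 + 6 = 46
  Event 9 (restock 6): 46 + 6 = 52
Final: stock = 52, total_sold = 28

Stock never reaches 0.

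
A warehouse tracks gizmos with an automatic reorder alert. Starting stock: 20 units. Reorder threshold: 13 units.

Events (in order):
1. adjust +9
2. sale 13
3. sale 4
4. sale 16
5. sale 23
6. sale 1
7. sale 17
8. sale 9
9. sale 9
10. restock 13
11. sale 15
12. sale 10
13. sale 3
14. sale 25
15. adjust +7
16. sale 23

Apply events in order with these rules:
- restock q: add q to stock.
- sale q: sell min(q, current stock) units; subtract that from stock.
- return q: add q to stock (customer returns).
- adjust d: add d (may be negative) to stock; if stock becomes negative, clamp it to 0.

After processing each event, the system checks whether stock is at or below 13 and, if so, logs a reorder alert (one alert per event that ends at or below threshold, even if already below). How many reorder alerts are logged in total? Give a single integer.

Processing events:
Start: stock = 20
  Event 1 (adjust +9): 20 + 9 = 29
  Event 2 (sale 13): sell min(13,29)=13. stock: 29 - 13 = 16. total_sold = 13
  Event 3 (sale 4): sell min(4,16)=4. stock: 16 - 4 = 12. total_sold = 17
  Event 4 (sale 16): sell min(16,12)=12. stock: 12 - 12 = 0. total_sold = 29
  Event 5 (sale 23): sell min(23,0)=0. stock: 0 - 0 = 0. total_sold = 29
  Event 6 (sale 1): sell min(1,0)=0. stock: 0 - 0 = 0. total_sold = 29
  Event 7 (sale 17): sell min(17,0)=0. stock: 0 - 0 = 0. total_sold = 29
  Event 8 (sale 9): sell min(9,0)=0. stock: 0 - 0 = 0. total_sold = 29
  Event 9 (sale 9): sell min(9,0)=0. stock: 0 - 0 = 0. total_sold = 29
  Event 10 (restock 13): 0 + 13 = 13
  Event 11 (sale 15): sell min(15,13)=13. stock: 13 - 13 = 0. total_sold = 42
  Event 12 (sale 10): sell min(10,0)=0. stock: 0 - 0 = 0. total_sold = 42
  Event 13 (sale 3): sell min(3,0)=0. stock: 0 - 0 = 0. total_sold = 42
  Event 14 (sale 25): sell min(25,0)=0. stock: 0 - 0 = 0. total_sold = 42
  Event 15 (adjust +7): 0 + 7 = 7
  Event 16 (sale 23): sell min(23,7)=7. stock: 7 - 7 = 0. total_sold = 49
Final: stock = 0, total_sold = 49

Checking against threshold 13:
  After event 1: stock=29 > 13
  After event 2: stock=16 > 13
  After event 3: stock=12 <= 13 -> ALERT
  After event 4: stock=0 <= 13 -> ALERT
  After event 5: stock=0 <= 13 -> ALERT
  After event 6: stock=0 <= 13 -> ALERT
  After event 7: stock=0 <= 13 -> ALERT
  After event 8: stock=0 <= 13 -> ALERT
  After event 9: stock=0 <= 13 -> ALERT
  After event 10: stock=13 <= 13 -> ALERT
  After event 11: stock=0 <= 13 -> ALERT
  After event 12: stock=0 <= 13 -> ALERT
  After event 13: stock=0 <= 13 -> ALERT
  After event 14: stock=0 <= 13 -> ALERT
  After event 15: stock=7 <= 13 -> ALERT
  After event 16: stock=0 <= 13 -> ALERT
Alert events: [3, 4, 5, 6, 7, 8, 9, 10, 11, 12, 13, 14, 15, 16]. Count = 14

Answer: 14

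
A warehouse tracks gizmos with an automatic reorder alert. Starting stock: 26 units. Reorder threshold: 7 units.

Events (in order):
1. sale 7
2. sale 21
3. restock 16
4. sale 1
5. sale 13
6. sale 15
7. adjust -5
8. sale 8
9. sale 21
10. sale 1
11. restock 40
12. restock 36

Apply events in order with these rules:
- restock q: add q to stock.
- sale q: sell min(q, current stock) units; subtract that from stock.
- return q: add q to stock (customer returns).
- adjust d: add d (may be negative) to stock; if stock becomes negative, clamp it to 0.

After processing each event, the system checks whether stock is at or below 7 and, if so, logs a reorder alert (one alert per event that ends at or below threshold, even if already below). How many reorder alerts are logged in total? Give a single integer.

Answer: 7

Derivation:
Processing events:
Start: stock = 26
  Event 1 (sale 7): sell min(7,26)=7. stock: 26 - 7 = 19. total_sold = 7
  Event 2 (sale 21): sell min(21,19)=19. stock: 19 - 19 = 0. total_sold = 26
  Event 3 (restock 16): 0 + 16 = 16
  Event 4 (sale 1): sell min(1,16)=1. stock: 16 - 1 = 15. total_sold = 27
  Event 5 (sale 13): sell min(13,15)=13. stock: 15 - 13 = 2. total_sold = 40
  Event 6 (sale 15): sell min(15,2)=2. stock: 2 - 2 = 0. total_sold = 42
  Event 7 (adjust -5): 0 + -5 = 0 (clamped to 0)
  Event 8 (sale 8): sell min(8,0)=0. stock: 0 - 0 = 0. total_sold = 42
  Event 9 (sale 21): sell min(21,0)=0. stock: 0 - 0 = 0. total_sold = 42
  Event 10 (sale 1): sell min(1,0)=0. stock: 0 - 0 = 0. total_sold = 42
  Event 11 (restock 40): 0 + 40 = 40
  Event 12 (restock 36): 40 + 36 = 76
Final: stock = 76, total_sold = 42

Checking against threshold 7:
  After event 1: stock=19 > 7
  After event 2: stock=0 <= 7 -> ALERT
  After event 3: stock=16 > 7
  After event 4: stock=15 > 7
  After event 5: stock=2 <= 7 -> ALERT
  After event 6: stock=0 <= 7 -> ALERT
  After event 7: stock=0 <= 7 -> ALERT
  After event 8: stock=0 <= 7 -> ALERT
  After event 9: stock=0 <= 7 -> ALERT
  After event 10: stock=0 <= 7 -> ALERT
  After event 11: stock=40 > 7
  After event 12: stock=76 > 7
Alert events: [2, 5, 6, 7, 8, 9, 10]. Count = 7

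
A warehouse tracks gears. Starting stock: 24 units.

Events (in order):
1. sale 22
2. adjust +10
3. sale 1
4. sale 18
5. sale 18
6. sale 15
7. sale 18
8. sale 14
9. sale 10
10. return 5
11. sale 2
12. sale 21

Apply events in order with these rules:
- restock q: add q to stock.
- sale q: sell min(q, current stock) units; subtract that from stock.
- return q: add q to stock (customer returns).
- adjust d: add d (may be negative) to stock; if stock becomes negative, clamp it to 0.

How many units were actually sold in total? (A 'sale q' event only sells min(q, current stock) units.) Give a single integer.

Answer: 39

Derivation:
Processing events:
Start: stock = 24
  Event 1 (sale 22): sell min(22,24)=22. stock: 24 - 22 = 2. total_sold = 22
  Event 2 (adjust +10): 2 + 10 = 12
  Event 3 (sale 1): sell min(1,12)=1. stock: 12 - 1 = 11. total_sold = 23
  Event 4 (sale 18): sell min(18,11)=11. stock: 11 - 11 = 0. total_sold = 34
  Event 5 (sale 18): sell min(18,0)=0. stock: 0 - 0 = 0. total_sold = 34
  Event 6 (sale 15): sell min(15,0)=0. stock: 0 - 0 = 0. total_sold = 34
  Event 7 (sale 18): sell min(18,0)=0. stock: 0 - 0 = 0. total_sold = 34
  Event 8 (sale 14): sell min(14,0)=0. stock: 0 - 0 = 0. total_sold = 34
  Event 9 (sale 10): sell min(10,0)=0. stock: 0 - 0 = 0. total_sold = 34
  Event 10 (return 5): 0 + 5 = 5
  Event 11 (sale 2): sell min(2,5)=2. stock: 5 - 2 = 3. total_sold = 36
  Event 12 (sale 21): sell min(21,3)=3. stock: 3 - 3 = 0. total_sold = 39
Final: stock = 0, total_sold = 39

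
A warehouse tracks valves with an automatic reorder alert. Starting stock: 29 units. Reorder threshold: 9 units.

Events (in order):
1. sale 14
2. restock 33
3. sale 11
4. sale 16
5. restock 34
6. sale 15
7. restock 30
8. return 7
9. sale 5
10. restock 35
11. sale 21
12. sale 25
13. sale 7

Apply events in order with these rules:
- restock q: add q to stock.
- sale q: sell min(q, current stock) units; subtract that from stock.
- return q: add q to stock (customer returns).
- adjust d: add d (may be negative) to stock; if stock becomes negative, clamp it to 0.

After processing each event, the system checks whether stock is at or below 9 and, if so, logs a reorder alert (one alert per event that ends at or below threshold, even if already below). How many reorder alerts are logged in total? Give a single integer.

Processing events:
Start: stock = 29
  Event 1 (sale 14): sell min(14,29)=14. stock: 29 - 14 = 15. total_sold = 14
  Event 2 (restock 33): 15 + 33 = 48
  Event 3 (sale 11): sell min(11,48)=11. stock: 48 - 11 = 37. total_sold = 25
  Event 4 (sale 16): sell min(16,37)=16. stock: 37 - 16 = 21. total_sold = 41
  Event 5 (restock 34): 21 + 34 = 55
  Event 6 (sale 15): sell min(15,55)=15. stock: 55 - 15 = 40. total_sold = 56
  Event 7 (restock 30): 40 + 30 = 70
  Event 8 (return 7): 70 + 7 = 77
  Event 9 (sale 5): sell min(5,77)=5. stock: 77 - 5 = 72. total_sold = 61
  Event 10 (restock 35): 72 + 35 = 107
  Event 11 (sale 21): sell min(21,107)=21. stock: 107 - 21 = 86. total_sold = 82
  Event 12 (sale 25): sell min(25,86)=25. stock: 86 - 25 = 61. total_sold = 107
  Event 13 (sale 7): sell min(7,61)=7. stock: 61 - 7 = 54. total_sold = 114
Final: stock = 54, total_sold = 114

Checking against threshold 9:
  After event 1: stock=15 > 9
  After event 2: stock=48 > 9
  After event 3: stock=37 > 9
  After event 4: stock=21 > 9
  After event 5: stock=55 > 9
  After event 6: stock=40 > 9
  After event 7: stock=70 > 9
  After event 8: stock=77 > 9
  After event 9: stock=72 > 9
  After event 10: stock=107 > 9
  After event 11: stock=86 > 9
  After event 12: stock=61 > 9
  After event 13: stock=54 > 9
Alert events: []. Count = 0

Answer: 0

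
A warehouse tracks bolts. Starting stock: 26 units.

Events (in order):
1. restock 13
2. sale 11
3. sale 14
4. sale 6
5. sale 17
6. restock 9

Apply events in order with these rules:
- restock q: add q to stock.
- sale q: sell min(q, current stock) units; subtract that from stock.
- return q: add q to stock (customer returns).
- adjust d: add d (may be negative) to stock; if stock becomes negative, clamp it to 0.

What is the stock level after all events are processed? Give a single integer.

Processing events:
Start: stock = 26
  Event 1 (restock 13): 26 + 13 = 39
  Event 2 (sale 11): sell min(11,39)=11. stock: 39 - 11 = 28. total_sold = 11
  Event 3 (sale 14): sell min(14,28)=14. stock: 28 - 14 = 14. total_sold = 25
  Event 4 (sale 6): sell min(6,14)=6. stock: 14 - 6 = 8. total_sold = 31
  Event 5 (sale 17): sell min(17,8)=8. stock: 8 - 8 = 0. total_sold = 39
  Event 6 (restock 9): 0 + 9 = 9
Final: stock = 9, total_sold = 39

Answer: 9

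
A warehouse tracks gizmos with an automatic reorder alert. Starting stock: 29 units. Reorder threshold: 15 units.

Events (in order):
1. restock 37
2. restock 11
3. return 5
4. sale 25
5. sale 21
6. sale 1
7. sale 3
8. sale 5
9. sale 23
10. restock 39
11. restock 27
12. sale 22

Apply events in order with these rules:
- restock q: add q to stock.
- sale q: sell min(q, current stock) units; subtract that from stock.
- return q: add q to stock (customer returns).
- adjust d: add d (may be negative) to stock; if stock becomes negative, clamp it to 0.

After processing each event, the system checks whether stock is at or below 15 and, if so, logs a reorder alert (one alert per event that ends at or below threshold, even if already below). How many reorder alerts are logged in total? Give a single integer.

Processing events:
Start: stock = 29
  Event 1 (restock 37): 29 + 37 = 66
  Event 2 (restock 11): 66 + 11 = 77
  Event 3 (return 5): 77 + 5 = 82
  Event 4 (sale 25): sell min(25,82)=25. stock: 82 - 25 = 57. total_sold = 25
  Event 5 (sale 21): sell min(21,57)=21. stock: 57 - 21 = 36. total_sold = 46
  Event 6 (sale 1): sell min(1,36)=1. stock: 36 - 1 = 35. total_sold = 47
  Event 7 (sale 3): sell min(3,35)=3. stock: 35 - 3 = 32. total_sold = 50
  Event 8 (sale 5): sell min(5,32)=5. stock: 32 - 5 = 27. total_sold = 55
  Event 9 (sale 23): sell min(23,27)=23. stock: 27 - 23 = 4. total_sold = 78
  Event 10 (restock 39): 4 + 39 = 43
  Event 11 (restock 27): 43 + 27 = 70
  Event 12 (sale 22): sell min(22,70)=22. stock: 70 - 22 = 48. total_sold = 100
Final: stock = 48, total_sold = 100

Checking against threshold 15:
  After event 1: stock=66 > 15
  After event 2: stock=77 > 15
  After event 3: stock=82 > 15
  After event 4: stock=57 > 15
  After event 5: stock=36 > 15
  After event 6: stock=35 > 15
  After event 7: stock=32 > 15
  After event 8: stock=27 > 15
  After event 9: stock=4 <= 15 -> ALERT
  After event 10: stock=43 > 15
  After event 11: stock=70 > 15
  After event 12: stock=48 > 15
Alert events: [9]. Count = 1

Answer: 1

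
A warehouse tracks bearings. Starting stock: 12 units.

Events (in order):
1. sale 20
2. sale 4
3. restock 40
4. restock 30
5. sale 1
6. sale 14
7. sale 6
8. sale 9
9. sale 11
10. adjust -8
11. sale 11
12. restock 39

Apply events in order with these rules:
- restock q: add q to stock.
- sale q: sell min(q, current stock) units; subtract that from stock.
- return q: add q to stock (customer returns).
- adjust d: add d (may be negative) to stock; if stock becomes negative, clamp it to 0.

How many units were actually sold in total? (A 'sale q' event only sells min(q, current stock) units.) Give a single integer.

Answer: 64

Derivation:
Processing events:
Start: stock = 12
  Event 1 (sale 20): sell min(20,12)=12. stock: 12 - 12 = 0. total_sold = 12
  Event 2 (sale 4): sell min(4,0)=0. stock: 0 - 0 = 0. total_sold = 12
  Event 3 (restock 40): 0 + 40 = 40
  Event 4 (restock 30): 40 + 30 = 70
  Event 5 (sale 1): sell min(1,70)=1. stock: 70 - 1 = 69. total_sold = 13
  Event 6 (sale 14): sell min(14,69)=14. stock: 69 - 14 = 55. total_sold = 27
  Event 7 (sale 6): sell min(6,55)=6. stock: 55 - 6 = 49. total_sold = 33
  Event 8 (sale 9): sell min(9,49)=9. stock: 49 - 9 = 40. total_sold = 42
  Event 9 (sale 11): sell min(11,40)=11. stock: 40 - 11 = 29. total_sold = 53
  Event 10 (adjust -8): 29 + -8 = 21
  Event 11 (sale 11): sell min(11,21)=11. stock: 21 - 11 = 10. total_sold = 64
  Event 12 (restock 39): 10 + 39 = 49
Final: stock = 49, total_sold = 64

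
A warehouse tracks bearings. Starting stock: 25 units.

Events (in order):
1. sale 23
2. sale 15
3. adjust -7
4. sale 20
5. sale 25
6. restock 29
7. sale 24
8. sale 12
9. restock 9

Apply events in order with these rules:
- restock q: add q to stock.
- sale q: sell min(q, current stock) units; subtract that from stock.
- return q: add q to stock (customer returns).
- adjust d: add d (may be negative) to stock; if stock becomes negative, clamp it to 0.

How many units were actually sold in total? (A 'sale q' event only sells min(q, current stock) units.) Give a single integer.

Processing events:
Start: stock = 25
  Event 1 (sale 23): sell min(23,25)=23. stock: 25 - 23 = 2. total_sold = 23
  Event 2 (sale 15): sell min(15,2)=2. stock: 2 - 2 = 0. total_sold = 25
  Event 3 (adjust -7): 0 + -7 = 0 (clamped to 0)
  Event 4 (sale 20): sell min(20,0)=0. stock: 0 - 0 = 0. total_sold = 25
  Event 5 (sale 25): sell min(25,0)=0. stock: 0 - 0 = 0. total_sold = 25
  Event 6 (restock 29): 0 + 29 = 29
  Event 7 (sale 24): sell min(24,29)=24. stock: 29 - 24 = 5. total_sold = 49
  Event 8 (sale 12): sell min(12,5)=5. stock: 5 - 5 = 0. total_sold = 54
  Event 9 (restock 9): 0 + 9 = 9
Final: stock = 9, total_sold = 54

Answer: 54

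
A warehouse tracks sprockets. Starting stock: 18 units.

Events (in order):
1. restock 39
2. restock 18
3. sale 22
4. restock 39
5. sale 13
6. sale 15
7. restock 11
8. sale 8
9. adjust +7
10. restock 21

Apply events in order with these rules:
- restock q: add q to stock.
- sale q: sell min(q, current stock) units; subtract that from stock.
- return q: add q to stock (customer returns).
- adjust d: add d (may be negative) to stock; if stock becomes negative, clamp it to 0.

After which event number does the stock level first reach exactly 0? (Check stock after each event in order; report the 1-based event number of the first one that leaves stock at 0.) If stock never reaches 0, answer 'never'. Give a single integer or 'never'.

Processing events:
Start: stock = 18
  Event 1 (restock 39): 18 + 39 = 57
  Event 2 (restock 18): 57 + 18 = 75
  Event 3 (sale 22): sell min(22,75)=22. stock: 75 - 22 = 53. total_sold = 22
  Event 4 (restock 39): 53 + 39 = 92
  Event 5 (sale 13): sell min(13,92)=13. stock: 92 - 13 = 79. total_sold = 35
  Event 6 (sale 15): sell min(15,79)=15. stock: 79 - 15 = 64. total_sold = 50
  Event 7 (restock 11): 64 + 11 = 75
  Event 8 (sale 8): sell min(8,75)=8. stock: 75 - 8 = 67. total_sold = 58
  Event 9 (adjust +7): 67 + 7 = 74
  Event 10 (restock 21): 74 + 21 = 95
Final: stock = 95, total_sold = 58

Stock never reaches 0.

Answer: never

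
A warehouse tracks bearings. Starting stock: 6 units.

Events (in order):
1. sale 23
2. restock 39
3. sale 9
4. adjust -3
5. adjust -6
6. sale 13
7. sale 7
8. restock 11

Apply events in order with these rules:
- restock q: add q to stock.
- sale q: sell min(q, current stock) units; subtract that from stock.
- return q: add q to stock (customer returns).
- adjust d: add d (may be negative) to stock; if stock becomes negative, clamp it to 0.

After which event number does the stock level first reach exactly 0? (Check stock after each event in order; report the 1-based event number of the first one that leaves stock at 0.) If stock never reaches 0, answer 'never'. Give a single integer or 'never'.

Answer: 1

Derivation:
Processing events:
Start: stock = 6
  Event 1 (sale 23): sell min(23,6)=6. stock: 6 - 6 = 0. total_sold = 6
  Event 2 (restock 39): 0 + 39 = 39
  Event 3 (sale 9): sell min(9,39)=9. stock: 39 - 9 = 30. total_sold = 15
  Event 4 (adjust -3): 30 + -3 = 27
  Event 5 (adjust -6): 27 + -6 = 21
  Event 6 (sale 13): sell min(13,21)=13. stock: 21 - 13 = 8. total_sold = 28
  Event 7 (sale 7): sell min(7,8)=7. stock: 8 - 7 = 1. total_sold = 35
  Event 8 (restock 11): 1 + 11 = 12
Final: stock = 12, total_sold = 35

First zero at event 1.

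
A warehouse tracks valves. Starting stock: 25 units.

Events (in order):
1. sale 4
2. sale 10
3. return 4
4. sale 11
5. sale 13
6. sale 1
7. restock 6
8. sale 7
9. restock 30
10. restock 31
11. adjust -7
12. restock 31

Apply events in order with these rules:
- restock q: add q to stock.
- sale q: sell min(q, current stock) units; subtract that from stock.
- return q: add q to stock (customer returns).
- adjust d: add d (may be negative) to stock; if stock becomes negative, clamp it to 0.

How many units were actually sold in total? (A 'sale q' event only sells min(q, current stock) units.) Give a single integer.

Answer: 35

Derivation:
Processing events:
Start: stock = 25
  Event 1 (sale 4): sell min(4,25)=4. stock: 25 - 4 = 21. total_sold = 4
  Event 2 (sale 10): sell min(10,21)=10. stock: 21 - 10 = 11. total_sold = 14
  Event 3 (return 4): 11 + 4 = 15
  Event 4 (sale 11): sell min(11,15)=11. stock: 15 - 11 = 4. total_sold = 25
  Event 5 (sale 13): sell min(13,4)=4. stock: 4 - 4 = 0. total_sold = 29
  Event 6 (sale 1): sell min(1,0)=0. stock: 0 - 0 = 0. total_sold = 29
  Event 7 (restock 6): 0 + 6 = 6
  Event 8 (sale 7): sell min(7,6)=6. stock: 6 - 6 = 0. total_sold = 35
  Event 9 (restock 30): 0 + 30 = 30
  Event 10 (restock 31): 30 + 31 = 61
  Event 11 (adjust -7): 61 + -7 = 54
  Event 12 (restock 31): 54 + 31 = 85
Final: stock = 85, total_sold = 35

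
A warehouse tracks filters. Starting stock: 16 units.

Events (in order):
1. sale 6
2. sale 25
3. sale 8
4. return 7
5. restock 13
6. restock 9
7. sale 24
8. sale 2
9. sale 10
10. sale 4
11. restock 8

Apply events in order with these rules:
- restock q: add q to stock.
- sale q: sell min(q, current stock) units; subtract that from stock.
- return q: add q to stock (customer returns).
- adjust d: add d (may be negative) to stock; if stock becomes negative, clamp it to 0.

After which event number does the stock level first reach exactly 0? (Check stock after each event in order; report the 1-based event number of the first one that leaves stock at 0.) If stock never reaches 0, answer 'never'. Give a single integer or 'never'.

Answer: 2

Derivation:
Processing events:
Start: stock = 16
  Event 1 (sale 6): sell min(6,16)=6. stock: 16 - 6 = 10. total_sold = 6
  Event 2 (sale 25): sell min(25,10)=10. stock: 10 - 10 = 0. total_sold = 16
  Event 3 (sale 8): sell min(8,0)=0. stock: 0 - 0 = 0. total_sold = 16
  Event 4 (return 7): 0 + 7 = 7
  Event 5 (restock 13): 7 + 13 = 20
  Event 6 (restock 9): 20 + 9 = 29
  Event 7 (sale 24): sell min(24,29)=24. stock: 29 - 24 = 5. total_sold = 40
  Event 8 (sale 2): sell min(2,5)=2. stock: 5 - 2 = 3. total_sold = 42
  Event 9 (sale 10): sell min(10,3)=3. stock: 3 - 3 = 0. total_sold = 45
  Event 10 (sale 4): sell min(4,0)=0. stock: 0 - 0 = 0. total_sold = 45
  Event 11 (restock 8): 0 + 8 = 8
Final: stock = 8, total_sold = 45

First zero at event 2.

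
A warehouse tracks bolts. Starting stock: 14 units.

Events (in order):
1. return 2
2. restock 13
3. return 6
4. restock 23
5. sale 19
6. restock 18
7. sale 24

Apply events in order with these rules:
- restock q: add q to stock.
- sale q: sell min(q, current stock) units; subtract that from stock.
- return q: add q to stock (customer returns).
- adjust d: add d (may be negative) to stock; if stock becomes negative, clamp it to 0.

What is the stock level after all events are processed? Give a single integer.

Processing events:
Start: stock = 14
  Event 1 (return 2): 14 + 2 = 16
  Event 2 (restock 13): 16 + 13 = 29
  Event 3 (return 6): 29 + 6 = 35
  Event 4 (restock 23): 35 + 23 = 58
  Event 5 (sale 19): sell min(19,58)=19. stock: 58 - 19 = 39. total_sold = 19
  Event 6 (restock 18): 39 + 18 = 57
  Event 7 (sale 24): sell min(24,57)=24. stock: 57 - 24 = 33. total_sold = 43
Final: stock = 33, total_sold = 43

Answer: 33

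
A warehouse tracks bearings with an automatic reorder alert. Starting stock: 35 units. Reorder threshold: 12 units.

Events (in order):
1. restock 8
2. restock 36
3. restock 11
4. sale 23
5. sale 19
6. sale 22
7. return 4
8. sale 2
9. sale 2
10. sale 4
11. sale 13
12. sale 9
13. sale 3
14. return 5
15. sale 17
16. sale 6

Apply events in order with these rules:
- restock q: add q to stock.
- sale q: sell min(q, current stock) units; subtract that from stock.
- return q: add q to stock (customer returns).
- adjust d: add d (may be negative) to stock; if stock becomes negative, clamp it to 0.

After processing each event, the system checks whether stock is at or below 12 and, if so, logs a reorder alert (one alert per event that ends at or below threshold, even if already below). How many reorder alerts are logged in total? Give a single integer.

Answer: 6

Derivation:
Processing events:
Start: stock = 35
  Event 1 (restock 8): 35 + 8 = 43
  Event 2 (restock 36): 43 + 36 = 79
  Event 3 (restock 11): 79 + 11 = 90
  Event 4 (sale 23): sell min(23,90)=23. stock: 90 - 23 = 67. total_sold = 23
  Event 5 (sale 19): sell min(19,67)=19. stock: 67 - 19 = 48. total_sold = 42
  Event 6 (sale 22): sell min(22,48)=22. stock: 48 - 22 = 26. total_sold = 64
  Event 7 (return 4): 26 + 4 = 30
  Event 8 (sale 2): sell min(2,30)=2. stock: 30 - 2 = 28. total_sold = 66
  Event 9 (sale 2): sell min(2,28)=2. stock: 28 - 2 = 26. total_sold = 68
  Event 10 (sale 4): sell min(4,26)=4. stock: 26 - 4 = 22. total_sold = 72
  Event 11 (sale 13): sell min(13,22)=13. stock: 22 - 13 = 9. total_sold = 85
  Event 12 (sale 9): sell min(9,9)=9. stock: 9 - 9 = 0. total_sold = 94
  Event 13 (sale 3): sell min(3,0)=0. stock: 0 - 0 = 0. total_sold = 94
  Event 14 (return 5): 0 + 5 = 5
  Event 15 (sale 17): sell min(17,5)=5. stock: 5 - 5 = 0. total_sold = 99
  Event 16 (sale 6): sell min(6,0)=0. stock: 0 - 0 = 0. total_sold = 99
Final: stock = 0, total_sold = 99

Checking against threshold 12:
  After event 1: stock=43 > 12
  After event 2: stock=79 > 12
  After event 3: stock=90 > 12
  After event 4: stock=67 > 12
  After event 5: stock=48 > 12
  After event 6: stock=26 > 12
  After event 7: stock=30 > 12
  After event 8: stock=28 > 12
  After event 9: stock=26 > 12
  After event 10: stock=22 > 12
  After event 11: stock=9 <= 12 -> ALERT
  After event 12: stock=0 <= 12 -> ALERT
  After event 13: stock=0 <= 12 -> ALERT
  After event 14: stock=5 <= 12 -> ALERT
  After event 15: stock=0 <= 12 -> ALERT
  After event 16: stock=0 <= 12 -> ALERT
Alert events: [11, 12, 13, 14, 15, 16]. Count = 6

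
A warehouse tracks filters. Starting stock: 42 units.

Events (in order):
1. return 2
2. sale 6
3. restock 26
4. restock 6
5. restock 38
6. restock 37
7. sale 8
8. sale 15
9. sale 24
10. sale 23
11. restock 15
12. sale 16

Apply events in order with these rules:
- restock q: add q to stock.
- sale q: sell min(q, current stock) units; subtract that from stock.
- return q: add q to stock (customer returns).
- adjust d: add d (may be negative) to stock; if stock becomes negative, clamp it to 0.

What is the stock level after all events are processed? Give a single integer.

Processing events:
Start: stock = 42
  Event 1 (return 2): 42 + 2 = 44
  Event 2 (sale 6): sell min(6,44)=6. stock: 44 - 6 = 38. total_sold = 6
  Event 3 (restock 26): 38 + 26 = 64
  Event 4 (restock 6): 64 + 6 = 70
  Event 5 (restock 38): 70 + 38 = 108
  Event 6 (restock 37): 108 + 37 = 145
  Event 7 (sale 8): sell min(8,145)=8. stock: 145 - 8 = 137. total_sold = 14
  Event 8 (sale 15): sell min(15,137)=15. stock: 137 - 15 = 122. total_sold = 29
  Event 9 (sale 24): sell min(24,122)=24. stock: 122 - 24 = 98. total_sold = 53
  Event 10 (sale 23): sell min(23,98)=23. stock: 98 - 23 = 75. total_sold = 76
  Event 11 (restock 15): 75 + 15 = 90
  Event 12 (sale 16): sell min(16,90)=16. stock: 90 - 16 = 74. total_sold = 92
Final: stock = 74, total_sold = 92

Answer: 74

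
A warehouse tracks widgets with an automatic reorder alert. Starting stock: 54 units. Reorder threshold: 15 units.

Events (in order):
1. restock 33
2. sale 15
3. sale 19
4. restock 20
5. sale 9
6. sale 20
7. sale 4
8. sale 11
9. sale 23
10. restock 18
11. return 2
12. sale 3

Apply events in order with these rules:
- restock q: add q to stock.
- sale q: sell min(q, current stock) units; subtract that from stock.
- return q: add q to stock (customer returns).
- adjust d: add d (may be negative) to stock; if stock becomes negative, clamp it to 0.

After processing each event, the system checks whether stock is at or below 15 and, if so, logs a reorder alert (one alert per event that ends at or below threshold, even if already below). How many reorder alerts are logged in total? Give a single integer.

Processing events:
Start: stock = 54
  Event 1 (restock 33): 54 + 33 = 87
  Event 2 (sale 15): sell min(15,87)=15. stock: 87 - 15 = 72. total_sold = 15
  Event 3 (sale 19): sell min(19,72)=19. stock: 72 - 19 = 53. total_sold = 34
  Event 4 (restock 20): 53 + 20 = 73
  Event 5 (sale 9): sell min(9,73)=9. stock: 73 - 9 = 64. total_sold = 43
  Event 6 (sale 20): sell min(20,64)=20. stock: 64 - 20 = 44. total_sold = 63
  Event 7 (sale 4): sell min(4,44)=4. stock: 44 - 4 = 40. total_sold = 67
  Event 8 (sale 11): sell min(11,40)=11. stock: 40 - 11 = 29. total_sold = 78
  Event 9 (sale 23): sell min(23,29)=23. stock: 29 - 23 = 6. total_sold = 101
  Event 10 (restock 18): 6 + 18 = 24
  Event 11 (return 2): 24 + 2 = 26
  Event 12 (sale 3): sell min(3,26)=3. stock: 26 - 3 = 23. total_sold = 104
Final: stock = 23, total_sold = 104

Checking against threshold 15:
  After event 1: stock=87 > 15
  After event 2: stock=72 > 15
  After event 3: stock=53 > 15
  After event 4: stock=73 > 15
  After event 5: stock=64 > 15
  After event 6: stock=44 > 15
  After event 7: stock=40 > 15
  After event 8: stock=29 > 15
  After event 9: stock=6 <= 15 -> ALERT
  After event 10: stock=24 > 15
  After event 11: stock=26 > 15
  After event 12: stock=23 > 15
Alert events: [9]. Count = 1

Answer: 1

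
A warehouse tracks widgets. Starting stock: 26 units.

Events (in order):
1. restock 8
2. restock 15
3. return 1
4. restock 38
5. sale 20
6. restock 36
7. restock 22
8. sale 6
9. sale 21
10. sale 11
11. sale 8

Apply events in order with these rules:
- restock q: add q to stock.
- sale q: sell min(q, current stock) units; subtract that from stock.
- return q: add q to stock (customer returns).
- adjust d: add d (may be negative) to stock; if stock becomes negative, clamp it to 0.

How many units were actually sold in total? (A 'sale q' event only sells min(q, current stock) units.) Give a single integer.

Answer: 66

Derivation:
Processing events:
Start: stock = 26
  Event 1 (restock 8): 26 + 8 = 34
  Event 2 (restock 15): 34 + 15 = 49
  Event 3 (return 1): 49 + 1 = 50
  Event 4 (restock 38): 50 + 38 = 88
  Event 5 (sale 20): sell min(20,88)=20. stock: 88 - 20 = 68. total_sold = 20
  Event 6 (restock 36): 68 + 36 = 104
  Event 7 (restock 22): 104 + 22 = 126
  Event 8 (sale 6): sell min(6,126)=6. stock: 126 - 6 = 120. total_sold = 26
  Event 9 (sale 21): sell min(21,120)=21. stock: 120 - 21 = 99. total_sold = 47
  Event 10 (sale 11): sell min(11,99)=11. stock: 99 - 11 = 88. total_sold = 58
  Event 11 (sale 8): sell min(8,88)=8. stock: 88 - 8 = 80. total_sold = 66
Final: stock = 80, total_sold = 66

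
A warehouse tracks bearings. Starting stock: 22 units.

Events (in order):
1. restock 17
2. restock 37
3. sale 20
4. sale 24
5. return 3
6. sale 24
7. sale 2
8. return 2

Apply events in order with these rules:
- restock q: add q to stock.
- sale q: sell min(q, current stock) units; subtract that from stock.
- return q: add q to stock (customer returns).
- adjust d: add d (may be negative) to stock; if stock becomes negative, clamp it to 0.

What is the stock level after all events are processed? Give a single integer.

Processing events:
Start: stock = 22
  Event 1 (restock 17): 22 + 17 = 39
  Event 2 (restock 37): 39 + 37 = 76
  Event 3 (sale 20): sell min(20,76)=20. stock: 76 - 20 = 56. total_sold = 20
  Event 4 (sale 24): sell min(24,56)=24. stock: 56 - 24 = 32. total_sold = 44
  Event 5 (return 3): 32 + 3 = 35
  Event 6 (sale 24): sell min(24,35)=24. stock: 35 - 24 = 11. total_sold = 68
  Event 7 (sale 2): sell min(2,11)=2. stock: 11 - 2 = 9. total_sold = 70
  Event 8 (return 2): 9 + 2 = 11
Final: stock = 11, total_sold = 70

Answer: 11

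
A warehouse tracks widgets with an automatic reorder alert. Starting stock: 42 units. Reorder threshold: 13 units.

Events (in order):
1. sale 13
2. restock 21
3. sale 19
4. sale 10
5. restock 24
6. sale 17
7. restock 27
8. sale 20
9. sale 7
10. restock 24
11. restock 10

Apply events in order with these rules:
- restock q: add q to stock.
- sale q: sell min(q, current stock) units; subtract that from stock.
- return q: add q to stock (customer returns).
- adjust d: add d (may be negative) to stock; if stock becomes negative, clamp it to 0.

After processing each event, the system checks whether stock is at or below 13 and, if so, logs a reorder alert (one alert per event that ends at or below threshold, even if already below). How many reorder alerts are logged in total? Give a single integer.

Processing events:
Start: stock = 42
  Event 1 (sale 13): sell min(13,42)=13. stock: 42 - 13 = 29. total_sold = 13
  Event 2 (restock 21): 29 + 21 = 50
  Event 3 (sale 19): sell min(19,50)=19. stock: 50 - 19 = 31. total_sold = 32
  Event 4 (sale 10): sell min(10,31)=10. stock: 31 - 10 = 21. total_sold = 42
  Event 5 (restock 24): 21 + 24 = 45
  Event 6 (sale 17): sell min(17,45)=17. stock: 45 - 17 = 28. total_sold = 59
  Event 7 (restock 27): 28 + 27 = 55
  Event 8 (sale 20): sell min(20,55)=20. stock: 55 - 20 = 35. total_sold = 79
  Event 9 (sale 7): sell min(7,35)=7. stock: 35 - 7 = 28. total_sold = 86
  Event 10 (restock 24): 28 + 24 = 52
  Event 11 (restock 10): 52 + 10 = 62
Final: stock = 62, total_sold = 86

Checking against threshold 13:
  After event 1: stock=29 > 13
  After event 2: stock=50 > 13
  After event 3: stock=31 > 13
  After event 4: stock=21 > 13
  After event 5: stock=45 > 13
  After event 6: stock=28 > 13
  After event 7: stock=55 > 13
  After event 8: stock=35 > 13
  After event 9: stock=28 > 13
  After event 10: stock=52 > 13
  After event 11: stock=62 > 13
Alert events: []. Count = 0

Answer: 0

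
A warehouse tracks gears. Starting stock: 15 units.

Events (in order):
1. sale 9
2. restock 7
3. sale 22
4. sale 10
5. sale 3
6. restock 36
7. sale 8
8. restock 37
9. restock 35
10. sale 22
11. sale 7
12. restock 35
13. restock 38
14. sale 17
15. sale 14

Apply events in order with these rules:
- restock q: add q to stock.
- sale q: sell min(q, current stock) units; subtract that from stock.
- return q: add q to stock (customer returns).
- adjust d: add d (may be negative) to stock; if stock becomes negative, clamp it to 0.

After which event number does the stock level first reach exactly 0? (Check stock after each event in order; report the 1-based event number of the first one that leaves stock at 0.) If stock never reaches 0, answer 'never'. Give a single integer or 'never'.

Answer: 3

Derivation:
Processing events:
Start: stock = 15
  Event 1 (sale 9): sell min(9,15)=9. stock: 15 - 9 = 6. total_sold = 9
  Event 2 (restock 7): 6 + 7 = 13
  Event 3 (sale 22): sell min(22,13)=13. stock: 13 - 13 = 0. total_sold = 22
  Event 4 (sale 10): sell min(10,0)=0. stock: 0 - 0 = 0. total_sold = 22
  Event 5 (sale 3): sell min(3,0)=0. stock: 0 - 0 = 0. total_sold = 22
  Event 6 (restock 36): 0 + 36 = 36
  Event 7 (sale 8): sell min(8,36)=8. stock: 36 - 8 = 28. total_sold = 30
  Event 8 (restock 37): 28 + 37 = 65
  Event 9 (restock 35): 65 + 35 = 100
  Event 10 (sale 22): sell min(22,100)=22. stock: 100 - 22 = 78. total_sold = 52
  Event 11 (sale 7): sell min(7,78)=7. stock: 78 - 7 = 71. total_sold = 59
  Event 12 (restock 35): 71 + 35 = 106
  Event 13 (restock 38): 106 + 38 = 144
  Event 14 (sale 17): sell min(17,144)=17. stock: 144 - 17 = 127. total_sold = 76
  Event 15 (sale 14): sell min(14,127)=14. stock: 127 - 14 = 113. total_sold = 90
Final: stock = 113, total_sold = 90

First zero at event 3.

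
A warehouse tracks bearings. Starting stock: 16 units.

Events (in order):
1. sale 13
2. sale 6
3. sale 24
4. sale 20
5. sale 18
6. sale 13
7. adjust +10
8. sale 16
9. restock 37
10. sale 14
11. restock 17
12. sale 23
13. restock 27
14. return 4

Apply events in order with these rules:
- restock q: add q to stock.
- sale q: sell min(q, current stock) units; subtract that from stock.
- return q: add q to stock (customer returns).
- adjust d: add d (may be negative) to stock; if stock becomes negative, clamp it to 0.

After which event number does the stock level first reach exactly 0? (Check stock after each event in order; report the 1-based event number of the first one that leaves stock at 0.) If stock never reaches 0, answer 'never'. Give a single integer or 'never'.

Processing events:
Start: stock = 16
  Event 1 (sale 13): sell min(13,16)=13. stock: 16 - 13 = 3. total_sold = 13
  Event 2 (sale 6): sell min(6,3)=3. stock: 3 - 3 = 0. total_sold = 16
  Event 3 (sale 24): sell min(24,0)=0. stock: 0 - 0 = 0. total_sold = 16
  Event 4 (sale 20): sell min(20,0)=0. stock: 0 - 0 = 0. total_sold = 16
  Event 5 (sale 18): sell min(18,0)=0. stock: 0 - 0 = 0. total_sold = 16
  Event 6 (sale 13): sell min(13,0)=0. stock: 0 - 0 = 0. total_sold = 16
  Event 7 (adjust +10): 0 + 10 = 10
  Event 8 (sale 16): sell min(16,10)=10. stock: 10 - 10 = 0. total_sold = 26
  Event 9 (restock 37): 0 + 37 = 37
  Event 10 (sale 14): sell min(14,37)=14. stock: 37 - 14 = 23. total_sold = 40
  Event 11 (restock 17): 23 + 17 = 40
  Event 12 (sale 23): sell min(23,40)=23. stock: 40 - 23 = 17. total_sold = 63
  Event 13 (restock 27): 17 + 27 = 44
  Event 14 (return 4): 44 + 4 = 48
Final: stock = 48, total_sold = 63

First zero at event 2.

Answer: 2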